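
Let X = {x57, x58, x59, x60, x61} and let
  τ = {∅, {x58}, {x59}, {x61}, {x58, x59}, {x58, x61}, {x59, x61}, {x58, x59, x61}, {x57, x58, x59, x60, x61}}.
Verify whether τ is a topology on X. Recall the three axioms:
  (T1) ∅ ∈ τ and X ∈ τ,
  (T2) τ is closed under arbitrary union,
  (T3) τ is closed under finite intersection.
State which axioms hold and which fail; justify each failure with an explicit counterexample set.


τ IS a topology on X.

Axiom (T1): ∅ ∈ τ? Yes; X ∈ τ? Yes.
Axiom (T2/T3): check pairwise unions and intersections of members of τ.
All pairwise intersections and unions checked — each lies in τ. Therefore τ satisfies (T1), (T2), (T3): it IS a topology on X.


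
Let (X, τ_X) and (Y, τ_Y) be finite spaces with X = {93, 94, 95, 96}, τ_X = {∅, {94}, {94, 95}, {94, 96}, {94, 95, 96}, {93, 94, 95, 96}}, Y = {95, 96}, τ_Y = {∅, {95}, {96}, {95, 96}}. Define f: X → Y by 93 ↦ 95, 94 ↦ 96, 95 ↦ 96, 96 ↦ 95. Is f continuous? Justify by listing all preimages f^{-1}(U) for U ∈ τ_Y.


f is NOT continuous.

Compute f^{-1}(U) for each U ∈ τ_Y:
  U = ∅: f^{-1}(U) = ∅ ∈ τ_X ✓.
  U = {95}: f^{-1}(U) = {93, 96} ∉ τ_X ✗.
  U = {96}: f^{-1}(U) = {94, 95} ∈ τ_X ✓.
  U = {95, 96}: f^{-1}(U) = {93, 94, 95, 96} ∈ τ_X ✓.
Found U = {95} with f^{-1}(U) = {93, 96} not in τ_X. Therefore f is NOT continuous.


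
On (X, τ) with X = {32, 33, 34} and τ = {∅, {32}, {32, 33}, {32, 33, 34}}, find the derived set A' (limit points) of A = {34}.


A' = ∅

For each x ∈ X, list the open sets U ∈ τ with x ∈ U, then check whether U ∩ (A ∖ {x}) ≠ ∅ for every such U.
  x = 32: open {32} ∋ x has {32} ∩ (A ∖ {32}) = ∅, so x is NOT a limit point.
  x = 33: open {32, 33} ∋ x has {32, 33} ∩ (A ∖ {33}) = ∅, so x is NOT a limit point.
  x = 34: open {32, 33, 34} ∋ x has {32, 33, 34} ∩ (A ∖ {34}) = ∅, so x is NOT a limit point.
Collecting: A' = ∅.


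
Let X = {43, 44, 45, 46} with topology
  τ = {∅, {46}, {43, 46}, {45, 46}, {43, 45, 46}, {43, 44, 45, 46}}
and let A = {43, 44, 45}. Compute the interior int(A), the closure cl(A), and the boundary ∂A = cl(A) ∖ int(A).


int(A) = ∅, cl(A) = {43, 44, 45}, ∂A = {43, 44, 45}.

Closed sets in (X, τ) are complements of opens:
  closed(X, τ) = {∅, {44}, {43, 44}, {44, 45}, {43, 44, 45}, {43, 44, 45, 46}}.
int(A) = ⋃ {U ∈ τ : U ⊆ A}. Opens contained in A: ∅.
Taking the union of these: int(A) = ∅.
cl(A) = ⋂ {C closed : A ⊆ C}. Closed sets containing A: {43, 44, 45}, {43, 44, 45, 46}.
Intersecting these: cl(A) = {43, 44, 45}.
∂A = cl(A) ∖ int(A) = {43, 44, 45} ∖ ∅ = {43, 44, 45}.


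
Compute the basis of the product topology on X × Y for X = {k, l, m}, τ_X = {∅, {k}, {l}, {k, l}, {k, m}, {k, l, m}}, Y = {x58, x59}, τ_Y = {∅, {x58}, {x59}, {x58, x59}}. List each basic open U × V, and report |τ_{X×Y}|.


Basis B = {∅ × ∅, {k} × {x58}, {k} × {x59}, {l} × {x58}, {l} × {x59}, {k} × {x58, x59}, {k, l} × {x58}, {k, m} × {x58}, {k, l} × {x59}, {k, m} × {x59}, {l} × {x58, x59}, {k, l, m} × {x58}, {k, l, m} × {x59}, {k, l} × {x58, x59}, {k, m} × {x58, x59}, {k, l, m} × {x58, x59}}; |τ_{X×Y}| = 36.

Enumerate products U × V with U ∈ τ_X, V ∈ τ_Y (deduplicated):
  ∅ × ∅ = {} (∅)
  {k} × {x58} = {(k,x58)}
  {k} × {x59} = {(k,x59)}
  {l} × {x58} = {(l,x58)}
  {l} × {x59} = {(l,x59)}
  {k} × {x58, x59} = {(k,x58), (k,x59)}
  {k, l} × {x58} = {(k,x58), (l,x58)}
  {k, m} × {x58} = {(k,x58), (m,x58)}
  {k, l} × {x59} = {(k,x59), (l,x59)}
  {k, m} × {x59} = {(k,x59), (m,x59)}
  {l} × {x58, x59} = {(l,x58), (l,x59)}
  {k, l, m} × {x58} = {(k,x58), (l,x58), (m,x58)}
  {k, l, m} × {x59} = {(k,x59), (l,x59), (m,x59)}
  {k, l} × {x58, x59} = {(k,x58), (k,x59), (l,x58), (l,x59)}
  {k, m} × {x58, x59} = {(k,x58), (k,x59), (m,x58), (m,x59)}
  {k, l, m} × {x58, x59} = {(k,x58), (k,x59), (l,x58), (l,x59), (m,x58), (m,x59)}
These 16 distinct sets form the basis B.
Close under arbitrary unions to get τ_{X×Y}; counting gives |τ_{X×Y}| = 36.


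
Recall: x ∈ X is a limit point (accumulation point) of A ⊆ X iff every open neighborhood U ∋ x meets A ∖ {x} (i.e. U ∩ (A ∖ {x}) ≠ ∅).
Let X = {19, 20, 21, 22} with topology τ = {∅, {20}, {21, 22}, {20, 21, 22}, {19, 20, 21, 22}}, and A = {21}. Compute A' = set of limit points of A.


A' = {19, 22}

For each x ∈ X, list the open sets U ∈ τ with x ∈ U, then check whether U ∩ (A ∖ {x}) ≠ ∅ for every such U.
  x = 19: opens ∋ x are {19, 20, 21, 22}; each meets A ∖ {19}, so x IS a limit point.
  x = 20: open {20} ∋ x has {20} ∩ (A ∖ {20}) = ∅, so x is NOT a limit point.
  x = 21: open {21, 22} ∋ x has {21, 22} ∩ (A ∖ {21}) = ∅, so x is NOT a limit point.
  x = 22: opens ∋ x are {21, 22}, {20, 21, 22}, {19, 20, 21, 22}; each meets A ∖ {22}, so x IS a limit point.
Collecting: A' = {19, 22}.


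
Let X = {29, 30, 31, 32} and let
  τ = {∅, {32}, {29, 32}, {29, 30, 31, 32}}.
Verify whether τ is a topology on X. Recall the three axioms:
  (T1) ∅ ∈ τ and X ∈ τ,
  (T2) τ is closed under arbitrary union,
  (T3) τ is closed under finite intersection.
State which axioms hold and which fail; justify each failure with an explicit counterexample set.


τ IS a topology on X.

Axiom (T1): ∅ ∈ τ? Yes; X ∈ τ? Yes.
Axiom (T2/T3): check pairwise unions and intersections of members of τ.
All pairwise intersections and unions checked — each lies in τ. Therefore τ satisfies (T1), (T2), (T3): it IS a topology on X.


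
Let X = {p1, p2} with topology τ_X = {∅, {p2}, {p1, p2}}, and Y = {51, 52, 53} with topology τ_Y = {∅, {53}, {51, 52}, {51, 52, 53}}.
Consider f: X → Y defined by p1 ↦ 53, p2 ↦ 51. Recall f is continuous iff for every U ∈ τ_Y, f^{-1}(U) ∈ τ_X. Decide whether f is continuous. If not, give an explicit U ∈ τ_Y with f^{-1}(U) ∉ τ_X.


f is NOT continuous.

Compute f^{-1}(U) for each U ∈ τ_Y:
  U = ∅: f^{-1}(U) = ∅ ∈ τ_X ✓.
  U = {53}: f^{-1}(U) = {p1} ∉ τ_X ✗.
  U = {51, 52}: f^{-1}(U) = {p2} ∈ τ_X ✓.
  U = {51, 52, 53}: f^{-1}(U) = {p1, p2} ∈ τ_X ✓.
Found U = {53} with f^{-1}(U) = {p1} not in τ_X. Therefore f is NOT continuous.


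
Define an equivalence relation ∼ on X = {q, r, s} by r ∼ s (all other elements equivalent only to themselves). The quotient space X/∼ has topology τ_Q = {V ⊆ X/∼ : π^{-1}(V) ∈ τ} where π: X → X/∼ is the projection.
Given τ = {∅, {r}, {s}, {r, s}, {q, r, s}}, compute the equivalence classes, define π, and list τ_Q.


X/∼ = {[q], [r=s]}; |τ_Q| = 3.

Equivalence classes: [q], [r=s].
Quotient map π: X → X/∼ sends q ↦ [q], r ↦ [r=s], s ↦ [r=s].
For each subset V ⊆ X/∼, compute π^{-1}(V) ⊆ X and check whether π^{-1}(V) ∈ τ. V is open in τ_Q iff π^{-1}(V) ∈ τ.
  V = {}: π^{-1}(V) = ∅ ∈ τ ✓.
  V = {[q]}: π^{-1}(V) = {q} ∉ τ ✗.
  V = {[r=s]}: π^{-1}(V) = {r, s} ∈ τ ✓.
  V = {[q], [r=s]}: π^{-1}(V) = {q, r, s} ∈ τ ✓.
Open sets in the quotient: τ_Q = {{}, {[r=s]}, {[q], [r=s]}} (3 elements).


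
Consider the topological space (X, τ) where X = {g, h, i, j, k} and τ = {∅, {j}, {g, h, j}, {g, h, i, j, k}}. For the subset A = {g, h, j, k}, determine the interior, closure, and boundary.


int(A) = {g, h, j}, cl(A) = {g, h, i, j, k}, ∂A = {i, k}.

Closed sets in (X, τ) are complements of opens:
  closed(X, τ) = {∅, {i, k}, {g, h, i, k}, {g, h, i, j, k}}.
int(A) = ⋃ {U ∈ τ : U ⊆ A}. Opens contained in A: ∅, {j}, {g, h, j}.
Taking the union of these: int(A) = {g, h, j}.
cl(A) = ⋂ {C closed : A ⊆ C}. Closed sets containing A: {g, h, i, j, k}.
Intersecting these: cl(A) = {g, h, i, j, k}.
∂A = cl(A) ∖ int(A) = {g, h, i, j, k} ∖ {g, h, j} = {i, k}.


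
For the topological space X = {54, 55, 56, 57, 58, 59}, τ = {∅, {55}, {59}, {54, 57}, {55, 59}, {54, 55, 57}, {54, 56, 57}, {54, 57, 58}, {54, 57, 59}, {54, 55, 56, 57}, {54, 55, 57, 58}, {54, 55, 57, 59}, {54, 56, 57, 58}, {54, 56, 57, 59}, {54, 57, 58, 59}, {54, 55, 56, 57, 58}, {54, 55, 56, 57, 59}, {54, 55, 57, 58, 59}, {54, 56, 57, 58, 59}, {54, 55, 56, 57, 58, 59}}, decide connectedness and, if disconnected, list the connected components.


(X, τ) is disconnected; components = [{55}, {59}, {54, 56, 57, 58}].

Find clopen sets (U ∈ τ with X ∖ U ∈ τ):
  U = ∅, X ∖ U = {54, 55, 56, 57, 58, 59} — both open, so U is clopen.
  U = {55}, X ∖ U = {54, 56, 57, 58, 59} — both open, so U is clopen.
  U = {59}, X ∖ U = {54, 55, 56, 57, 58} — both open, so U is clopen.
  U = {55, 59}, X ∖ U = {54, 56, 57, 58} — both open, so U is clopen.
  U = {54, 56, 57, 58}, X ∖ U = {55, 59} — both open, so U is clopen.
  U = {54, 55, 56, 57, 58}, X ∖ U = {59} — both open, so U is clopen.
  U = {54, 56, 57, 58, 59}, X ∖ U = {55} — both open, so U is clopen.
  U = {54, 55, 56, 57, 58, 59}, X ∖ U = ∅ — both open, so U is clopen.
Nontrivial clopen(s) exist: e.g. {54, 56, 57, 58}. So (X, τ) is disconnected.
Compute connected components by grouping points that agree on all clopens:
  component: {55}
  component: {59}
  component: {54, 56, 57, 58}


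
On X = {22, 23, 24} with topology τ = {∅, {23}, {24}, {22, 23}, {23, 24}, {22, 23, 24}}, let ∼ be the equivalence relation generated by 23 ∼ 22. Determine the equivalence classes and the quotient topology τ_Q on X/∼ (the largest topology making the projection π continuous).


X/∼ = {[22=23], [24]}; |τ_Q| = 4.

Equivalence classes: [22=23], [24].
Quotient map π: X → X/∼ sends 22 ↦ [22=23], 23 ↦ [22=23], 24 ↦ [24].
For each subset V ⊆ X/∼, compute π^{-1}(V) ⊆ X and check whether π^{-1}(V) ∈ τ. V is open in τ_Q iff π^{-1}(V) ∈ τ.
  V = {}: π^{-1}(V) = ∅ ∈ τ ✓.
  V = {[22=23]}: π^{-1}(V) = {22, 23} ∈ τ ✓.
  V = {[24]}: π^{-1}(V) = {24} ∈ τ ✓.
  V = {[22=23], [24]}: π^{-1}(V) = {22, 23, 24} ∈ τ ✓.
Open sets in the quotient: τ_Q = {{}, {[22=23]}, {[24]}, {[22=23], [24]}} (4 elements).


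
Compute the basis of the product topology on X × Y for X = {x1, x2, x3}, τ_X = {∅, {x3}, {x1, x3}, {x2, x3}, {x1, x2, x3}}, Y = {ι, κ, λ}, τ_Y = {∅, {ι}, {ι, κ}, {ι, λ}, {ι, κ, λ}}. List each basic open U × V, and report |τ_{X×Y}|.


Basis B = {∅ × ∅, {x3} × {ι}, {x1, x3} × {ι}, {x2, x3} × {ι}, {x3} × {ι, κ}, {x3} × {ι, λ}, {x1, x2, x3} × {ι}, {x3} × {ι, κ, λ}, {x1, x3} × {ι, κ}, {x1, x3} × {ι, λ}, {x2, x3} × {ι, κ}, {x2, x3} × {ι, λ}, {x1, x3} × {ι, κ, λ}, {x1, x2, x3} × {ι, κ}, {x1, x2, x3} × {ι, λ}, {x2, x3} × {ι, κ, λ}, {x1, x2, x3} × {ι, κ, λ}}; |τ_{X×Y}| = 48.

Enumerate products U × V with U ∈ τ_X, V ∈ τ_Y (deduplicated):
  ∅ × ∅ = {} (∅)
  {x3} × {ι} = {(x3,ι)}
  {x1, x3} × {ι} = {(x1,ι), (x3,ι)}
  {x2, x3} × {ι} = {(x2,ι), (x3,ι)}
  {x3} × {ι, κ} = {(x3,ι), (x3,κ)}
  {x3} × {ι, λ} = {(x3,ι), (x3,λ)}
  {x1, x2, x3} × {ι} = {(x1,ι), (x2,ι), (x3,ι)}
  {x3} × {ι, κ, λ} = {(x3,ι), (x3,κ), (x3,λ)}
  {x1, x3} × {ι, κ} = {(x1,ι), (x1,κ), (x3,ι), (x3,κ)}
  {x1, x3} × {ι, λ} = {(x1,ι), (x1,λ), (x3,ι), (x3,λ)}
  {x2, x3} × {ι, κ} = {(x2,ι), (x2,κ), (x3,ι), (x3,κ)}
  {x2, x3} × {ι, λ} = {(x2,ι), (x2,λ), (x3,ι), (x3,λ)}
  {x1, x3} × {ι, κ, λ} = {(x1,ι), (x1,κ), (x1,λ), (x3,ι), (x3,κ), (x3,λ)}
  {x1, x2, x3} × {ι, κ} = {(x1,ι), (x1,κ), (x2,ι), (x2,κ), (x3,ι), (x3,κ)}
  {x1, x2, x3} × {ι, λ} = {(x1,ι), (x1,λ), (x2,ι), (x2,λ), (x3,ι), (x3,λ)}
  {x2, x3} × {ι, κ, λ} = {(x2,ι), (x2,κ), (x2,λ), (x3,ι), (x3,κ), (x3,λ)}
  {x1, x2, x3} × {ι, κ, λ} = {(x1,ι), (x1,κ), (x1,λ), (x2,ι), (x2,κ), (x2,λ), (x3,ι), (x3,κ), (x3,λ)}
These 17 distinct sets form the basis B.
Close under arbitrary unions to get τ_{X×Y}; counting gives |τ_{X×Y}| = 48.


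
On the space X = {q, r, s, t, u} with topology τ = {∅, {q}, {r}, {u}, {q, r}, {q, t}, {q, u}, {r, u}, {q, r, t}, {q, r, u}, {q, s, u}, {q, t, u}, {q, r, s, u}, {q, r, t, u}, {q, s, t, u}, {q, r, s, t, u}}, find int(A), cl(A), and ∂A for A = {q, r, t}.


int(A) = {q, r, t}, cl(A) = {q, r, s, t}, ∂A = {s}.

Closed sets in (X, τ) are complements of opens:
  closed(X, τ) = {∅, {r}, {s}, {t}, {r, s}, {r, t}, {s, t}, {s, u}, {q, s, t}, {r, s, t}, {r, s, u}, {s, t, u}, {q, r, s, t}, {q, s, t, u}, {r, s, t, u}, {q, r, s, t, u}}.
int(A) = ⋃ {U ∈ τ : U ⊆ A}. Opens contained in A: ∅, {q}, {r}, {q, r}, {q, t}, {q, r, t}.
Taking the union of these: int(A) = {q, r, t}.
cl(A) = ⋂ {C closed : A ⊆ C}. Closed sets containing A: {q, r, s, t}, {q, r, s, t, u}.
Intersecting these: cl(A) = {q, r, s, t}.
∂A = cl(A) ∖ int(A) = {q, r, s, t} ∖ {q, r, t} = {s}.


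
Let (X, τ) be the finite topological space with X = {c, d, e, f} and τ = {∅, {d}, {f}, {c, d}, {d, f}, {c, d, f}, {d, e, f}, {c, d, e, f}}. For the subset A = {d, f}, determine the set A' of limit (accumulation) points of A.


A' = {c, e}

For each x ∈ X, list the open sets U ∈ τ with x ∈ U, then check whether U ∩ (A ∖ {x}) ≠ ∅ for every such U.
  x = c: opens ∋ x are {c, d}, {c, d, f}, {c, d, e, f}; each meets A ∖ {c}, so x IS a limit point.
  x = d: open {d} ∋ x has {d} ∩ (A ∖ {d}) = ∅, so x is NOT a limit point.
  x = e: opens ∋ x are {d, e, f}, {c, d, e, f}; each meets A ∖ {e}, so x IS a limit point.
  x = f: open {f} ∋ x has {f} ∩ (A ∖ {f}) = ∅, so x is NOT a limit point.
Collecting: A' = {c, e}.


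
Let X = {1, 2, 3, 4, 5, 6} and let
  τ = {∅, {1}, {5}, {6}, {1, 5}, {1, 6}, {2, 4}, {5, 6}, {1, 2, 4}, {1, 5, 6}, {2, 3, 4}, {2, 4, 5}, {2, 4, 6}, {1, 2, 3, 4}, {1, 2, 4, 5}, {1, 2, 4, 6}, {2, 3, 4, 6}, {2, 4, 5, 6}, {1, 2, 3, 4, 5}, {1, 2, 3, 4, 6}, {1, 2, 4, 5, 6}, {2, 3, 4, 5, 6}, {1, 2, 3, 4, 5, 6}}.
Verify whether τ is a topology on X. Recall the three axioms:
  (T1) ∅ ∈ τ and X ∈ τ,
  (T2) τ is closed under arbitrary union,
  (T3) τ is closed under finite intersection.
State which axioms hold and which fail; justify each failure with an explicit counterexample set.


τ is NOT a topology on X.

Axiom (T1): ∅ ∈ τ? Yes; X ∈ τ? Yes.
Axiom (T2/T3): check pairwise unions and intersections of members of τ.
Counterexample for (T2): {5} ∪ {2, 3, 4} = {2, 3, 4, 5} ∉ τ. Therefore τ is NOT a topology.


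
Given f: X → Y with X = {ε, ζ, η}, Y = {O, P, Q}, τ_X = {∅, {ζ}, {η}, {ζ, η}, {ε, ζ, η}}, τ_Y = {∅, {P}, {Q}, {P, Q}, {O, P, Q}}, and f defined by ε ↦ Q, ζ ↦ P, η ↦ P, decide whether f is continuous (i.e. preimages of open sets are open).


f is NOT continuous.

Compute f^{-1}(U) for each U ∈ τ_Y:
  U = ∅: f^{-1}(U) = ∅ ∈ τ_X ✓.
  U = {P}: f^{-1}(U) = {ζ, η} ∈ τ_X ✓.
  U = {Q}: f^{-1}(U) = {ε} ∉ τ_X ✗.
  U = {P, Q}: f^{-1}(U) = {ε, ζ, η} ∈ τ_X ✓.
  U = {O, P, Q}: f^{-1}(U) = {ε, ζ, η} ∈ τ_X ✓.
Found U = {Q} with f^{-1}(U) = {ε} not in τ_X. Therefore f is NOT continuous.


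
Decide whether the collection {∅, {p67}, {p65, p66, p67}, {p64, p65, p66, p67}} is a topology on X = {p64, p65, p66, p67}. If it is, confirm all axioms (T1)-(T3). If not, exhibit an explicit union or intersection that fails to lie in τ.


τ IS a topology on X.

Axiom (T1): ∅ ∈ τ? Yes; X ∈ τ? Yes.
Axiom (T2/T3): check pairwise unions and intersections of members of τ.
All pairwise intersections and unions checked — each lies in τ. Therefore τ satisfies (T1), (T2), (T3): it IS a topology on X.


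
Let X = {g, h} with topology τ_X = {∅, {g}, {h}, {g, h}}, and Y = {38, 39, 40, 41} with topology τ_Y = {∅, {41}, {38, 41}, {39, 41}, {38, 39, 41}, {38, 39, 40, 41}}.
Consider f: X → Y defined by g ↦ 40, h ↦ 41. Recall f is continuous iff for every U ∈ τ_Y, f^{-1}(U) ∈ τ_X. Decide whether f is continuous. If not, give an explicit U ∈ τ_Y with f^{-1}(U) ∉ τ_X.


f IS continuous.

Compute f^{-1}(U) for each U ∈ τ_Y:
  U = ∅: f^{-1}(U) = ∅ ∈ τ_X ✓.
  U = {41}: f^{-1}(U) = {h} ∈ τ_X ✓.
  U = {38, 41}: f^{-1}(U) = {h} ∈ τ_X ✓.
  U = {39, 41}: f^{-1}(U) = {h} ∈ τ_X ✓.
  U = {38, 39, 41}: f^{-1}(U) = {h} ∈ τ_X ✓.
  U = {38, 39, 40, 41}: f^{-1}(U) = {g, h} ∈ τ_X ✓.
Every preimage lies in τ_X, so f IS continuous.


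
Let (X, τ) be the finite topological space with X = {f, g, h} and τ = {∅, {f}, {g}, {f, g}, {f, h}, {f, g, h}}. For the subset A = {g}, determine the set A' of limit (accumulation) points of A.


A' = ∅

For each x ∈ X, list the open sets U ∈ τ with x ∈ U, then check whether U ∩ (A ∖ {x}) ≠ ∅ for every such U.
  x = f: open {f} ∋ x has {f} ∩ (A ∖ {f}) = ∅, so x is NOT a limit point.
  x = g: open {g} ∋ x has {g} ∩ (A ∖ {g}) = ∅, so x is NOT a limit point.
  x = h: open {f, h} ∋ x has {f, h} ∩ (A ∖ {h}) = ∅, so x is NOT a limit point.
Collecting: A' = ∅.


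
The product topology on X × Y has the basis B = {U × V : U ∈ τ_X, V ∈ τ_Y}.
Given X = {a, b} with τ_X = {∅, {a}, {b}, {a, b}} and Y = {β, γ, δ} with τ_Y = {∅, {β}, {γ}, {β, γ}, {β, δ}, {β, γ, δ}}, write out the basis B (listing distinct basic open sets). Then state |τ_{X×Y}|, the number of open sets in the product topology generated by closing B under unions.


Basis B = {∅ × ∅, {a} × {β}, {a} × {γ}, {b} × {β}, {b} × {γ}, {a} × {β, γ}, {a} × {β, δ}, {a, b} × {β}, {a, b} × {γ}, {b} × {β, γ}, {b} × {β, δ}, {a} × {β, γ, δ}, {b} × {β, γ, δ}, {a, b} × {β, γ}, {a, b} × {β, δ}, {a, b} × {β, γ, δ}}; |τ_{X×Y}| = 36.

Enumerate products U × V with U ∈ τ_X, V ∈ τ_Y (deduplicated):
  ∅ × ∅ = {} (∅)
  {a} × {β} = {(a,β)}
  {a} × {γ} = {(a,γ)}
  {b} × {β} = {(b,β)}
  {b} × {γ} = {(b,γ)}
  {a} × {β, γ} = {(a,β), (a,γ)}
  {a} × {β, δ} = {(a,β), (a,δ)}
  {a, b} × {β} = {(a,β), (b,β)}
  {a, b} × {γ} = {(a,γ), (b,γ)}
  {b} × {β, γ} = {(b,β), (b,γ)}
  {b} × {β, δ} = {(b,β), (b,δ)}
  {a} × {β, γ, δ} = {(a,β), (a,γ), (a,δ)}
  {b} × {β, γ, δ} = {(b,β), (b,γ), (b,δ)}
  {a, b} × {β, γ} = {(a,β), (a,γ), (b,β), (b,γ)}
  {a, b} × {β, δ} = {(a,β), (a,δ), (b,β), (b,δ)}
  {a, b} × {β, γ, δ} = {(a,β), (a,γ), (a,δ), (b,β), (b,γ), (b,δ)}
These 16 distinct sets form the basis B.
Close under arbitrary unions to get τ_{X×Y}; counting gives |τ_{X×Y}| = 36.


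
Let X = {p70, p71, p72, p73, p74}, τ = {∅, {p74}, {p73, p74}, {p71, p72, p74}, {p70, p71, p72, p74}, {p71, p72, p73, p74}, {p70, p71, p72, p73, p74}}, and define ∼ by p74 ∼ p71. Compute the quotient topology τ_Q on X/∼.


X/∼ = {[p70], [p71=p74], [p72], [p73]}; |τ_Q| = 5.

Equivalence classes: [p70], [p71=p74], [p72], [p73].
Quotient map π: X → X/∼ sends p70 ↦ [p70], p71 ↦ [p71=p74], p72 ↦ [p72], p73 ↦ [p73], p74 ↦ [p71=p74].
For each subset V ⊆ X/∼, compute π^{-1}(V) ⊆ X and check whether π^{-1}(V) ∈ τ. V is open in τ_Q iff π^{-1}(V) ∈ τ.
  V = {}: π^{-1}(V) = ∅ ∈ τ ✓.
  V = {[p70]}: π^{-1}(V) = {p70} ∉ τ ✗.
  V = {[p71=p74]}: π^{-1}(V) = {p71, p74} ∉ τ ✗.
  V = {[p70], [p71=p74]}: π^{-1}(V) = {p70, p71, p74} ∉ τ ✗.
  V = {[p72]}: π^{-1}(V) = {p72} ∉ τ ✗.
  V = {[p70], [p72]}: π^{-1}(V) = {p70, p72} ∉ τ ✗.
  V = {[p71=p74], [p72]}: π^{-1}(V) = {p71, p72, p74} ∈ τ ✓.
  V = {[p70], [p71=p74], [p72]}: π^{-1}(V) = {p70, p71, p72, p74} ∈ τ ✓.
  V = {[p73]}: π^{-1}(V) = {p73} ∉ τ ✗.
  V = {[p70], [p73]}: π^{-1}(V) = {p70, p73} ∉ τ ✗.
  V = {[p71=p74], [p73]}: π^{-1}(V) = {p71, p73, p74} ∉ τ ✗.
  V = {[p70], [p71=p74], [p73]}: π^{-1}(V) = {p70, p71, p73, p74} ∉ τ ✗.
  V = {[p72], [p73]}: π^{-1}(V) = {p72, p73} ∉ τ ✗.
  V = {[p70], [p72], [p73]}: π^{-1}(V) = {p70, p72, p73} ∉ τ ✗.
  V = {[p71=p74], [p72], [p73]}: π^{-1}(V) = {p71, p72, p73, p74} ∈ τ ✓.
  V = {[p70], [p71=p74], [p72], [p73]}: π^{-1}(V) = {p70, p71, p72, p73, p74} ∈ τ ✓.
Open sets in the quotient: τ_Q = {{}, {[p71=p74], [p72]}, {[p70], [p71=p74], [p72]}, {[p71=p74], [p72], [p73]}, {[p70], [p71=p74], [p72], [p73]}} (5 elements).


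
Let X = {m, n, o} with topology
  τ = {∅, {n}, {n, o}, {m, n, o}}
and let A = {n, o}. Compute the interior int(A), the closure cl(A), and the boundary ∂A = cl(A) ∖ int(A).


int(A) = {n, o}, cl(A) = {m, n, o}, ∂A = {m}.

Closed sets in (X, τ) are complements of opens:
  closed(X, τ) = {∅, {m}, {m, o}, {m, n, o}}.
int(A) = ⋃ {U ∈ τ : U ⊆ A}. Opens contained in A: ∅, {n}, {n, o}.
Taking the union of these: int(A) = {n, o}.
cl(A) = ⋂ {C closed : A ⊆ C}. Closed sets containing A: {m, n, o}.
Intersecting these: cl(A) = {m, n, o}.
∂A = cl(A) ∖ int(A) = {m, n, o} ∖ {n, o} = {m}.


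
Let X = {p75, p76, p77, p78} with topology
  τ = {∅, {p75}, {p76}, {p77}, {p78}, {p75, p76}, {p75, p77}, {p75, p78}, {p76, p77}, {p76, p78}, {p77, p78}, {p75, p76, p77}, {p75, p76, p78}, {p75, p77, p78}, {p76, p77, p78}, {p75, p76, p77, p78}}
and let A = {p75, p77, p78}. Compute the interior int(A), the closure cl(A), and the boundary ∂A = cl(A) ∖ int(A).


int(A) = {p75, p77, p78}, cl(A) = {p75, p77, p78}, ∂A = ∅.

Closed sets in (X, τ) are complements of opens:
  closed(X, τ) = {∅, {p75}, {p76}, {p77}, {p78}, {p75, p76}, {p75, p77}, {p75, p78}, {p76, p77}, {p76, p78}, {p77, p78}, {p75, p76, p77}, {p75, p76, p78}, {p75, p77, p78}, {p76, p77, p78}, {p75, p76, p77, p78}}.
int(A) = ⋃ {U ∈ τ : U ⊆ A}. Opens contained in A: ∅, {p75}, {p77}, {p78}, {p75, p77}, {p75, p78}, {p77, p78}, {p75, p77, p78}.
Taking the union of these: int(A) = {p75, p77, p78}.
cl(A) = ⋂ {C closed : A ⊆ C}. Closed sets containing A: {p75, p77, p78}, {p75, p76, p77, p78}.
Intersecting these: cl(A) = {p75, p77, p78}.
∂A = cl(A) ∖ int(A) = {p75, p77, p78} ∖ {p75, p77, p78} = ∅.


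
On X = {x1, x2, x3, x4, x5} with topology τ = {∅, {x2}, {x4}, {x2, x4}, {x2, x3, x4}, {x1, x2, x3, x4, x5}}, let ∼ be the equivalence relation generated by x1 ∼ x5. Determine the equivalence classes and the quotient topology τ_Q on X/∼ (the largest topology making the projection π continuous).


X/∼ = {[x1=x5], [x2], [x3], [x4]}; |τ_Q| = 6.

Equivalence classes: [x1=x5], [x2], [x3], [x4].
Quotient map π: X → X/∼ sends x1 ↦ [x1=x5], x2 ↦ [x2], x3 ↦ [x3], x4 ↦ [x4], x5 ↦ [x1=x5].
For each subset V ⊆ X/∼, compute π^{-1}(V) ⊆ X and check whether π^{-1}(V) ∈ τ. V is open in τ_Q iff π^{-1}(V) ∈ τ.
  V = {}: π^{-1}(V) = ∅ ∈ τ ✓.
  V = {[x1=x5]}: π^{-1}(V) = {x1, x5} ∉ τ ✗.
  V = {[x2]}: π^{-1}(V) = {x2} ∈ τ ✓.
  V = {[x1=x5], [x2]}: π^{-1}(V) = {x1, x2, x5} ∉ τ ✗.
  V = {[x3]}: π^{-1}(V) = {x3} ∉ τ ✗.
  V = {[x1=x5], [x3]}: π^{-1}(V) = {x1, x3, x5} ∉ τ ✗.
  V = {[x2], [x3]}: π^{-1}(V) = {x2, x3} ∉ τ ✗.
  V = {[x1=x5], [x2], [x3]}: π^{-1}(V) = {x1, x2, x3, x5} ∉ τ ✗.
  V = {[x4]}: π^{-1}(V) = {x4} ∈ τ ✓.
  V = {[x1=x5], [x4]}: π^{-1}(V) = {x1, x4, x5} ∉ τ ✗.
  V = {[x2], [x4]}: π^{-1}(V) = {x2, x4} ∈ τ ✓.
  V = {[x1=x5], [x2], [x4]}: π^{-1}(V) = {x1, x2, x4, x5} ∉ τ ✗.
  V = {[x3], [x4]}: π^{-1}(V) = {x3, x4} ∉ τ ✗.
  V = {[x1=x5], [x3], [x4]}: π^{-1}(V) = {x1, x3, x4, x5} ∉ τ ✗.
  V = {[x2], [x3], [x4]}: π^{-1}(V) = {x2, x3, x4} ∈ τ ✓.
  V = {[x1=x5], [x2], [x3], [x4]}: π^{-1}(V) = {x1, x2, x3, x4, x5} ∈ τ ✓.
Open sets in the quotient: τ_Q = {{}, {[x2]}, {[x4]}, {[x2], [x4]}, {[x2], [x3], [x4]}, {[x1=x5], [x2], [x3], [x4]}} (6 elements).


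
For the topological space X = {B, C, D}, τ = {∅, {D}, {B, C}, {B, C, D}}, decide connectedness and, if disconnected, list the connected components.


(X, τ) is disconnected; components = [{D}, {B, C}].

Find clopen sets (U ∈ τ with X ∖ U ∈ τ):
  U = ∅, X ∖ U = {B, C, D} — both open, so U is clopen.
  U = {D}, X ∖ U = {B, C} — both open, so U is clopen.
  U = {B, C}, X ∖ U = {D} — both open, so U is clopen.
  U = {B, C, D}, X ∖ U = ∅ — both open, so U is clopen.
Nontrivial clopen(s) exist: e.g. {B, C}. So (X, τ) is disconnected.
Compute connected components by grouping points that agree on all clopens:
  component: {D}
  component: {B, C}


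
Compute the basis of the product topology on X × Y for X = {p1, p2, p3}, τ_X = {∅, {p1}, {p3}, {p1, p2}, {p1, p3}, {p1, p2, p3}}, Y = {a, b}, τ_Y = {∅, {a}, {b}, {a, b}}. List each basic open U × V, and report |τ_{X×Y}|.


Basis B = {∅ × ∅, {p1} × {a}, {p1} × {b}, {p3} × {a}, {p3} × {b}, {p1} × {a, b}, {p1, p2} × {a}, {p1, p3} × {a}, {p1, p2} × {b}, {p1, p3} × {b}, {p3} × {a, b}, {p1, p2, p3} × {a}, {p1, p2, p3} × {b}, {p1, p2} × {a, b}, {p1, p3} × {a, b}, {p1, p2, p3} × {a, b}}; |τ_{X×Y}| = 36.

Enumerate products U × V with U ∈ τ_X, V ∈ τ_Y (deduplicated):
  ∅ × ∅ = {} (∅)
  {p1} × {a} = {(p1,a)}
  {p1} × {b} = {(p1,b)}
  {p3} × {a} = {(p3,a)}
  {p3} × {b} = {(p3,b)}
  {p1} × {a, b} = {(p1,a), (p1,b)}
  {p1, p2} × {a} = {(p1,a), (p2,a)}
  {p1, p3} × {a} = {(p1,a), (p3,a)}
  {p1, p2} × {b} = {(p1,b), (p2,b)}
  {p1, p3} × {b} = {(p1,b), (p3,b)}
  {p3} × {a, b} = {(p3,a), (p3,b)}
  {p1, p2, p3} × {a} = {(p1,a), (p2,a), (p3,a)}
  {p1, p2, p3} × {b} = {(p1,b), (p2,b), (p3,b)}
  {p1, p2} × {a, b} = {(p1,a), (p1,b), (p2,a), (p2,b)}
  {p1, p3} × {a, b} = {(p1,a), (p1,b), (p3,a), (p3,b)}
  {p1, p2, p3} × {a, b} = {(p1,a), (p1,b), (p2,a), (p2,b), (p3,a), (p3,b)}
These 16 distinct sets form the basis B.
Close under arbitrary unions to get τ_{X×Y}; counting gives |τ_{X×Y}| = 36.


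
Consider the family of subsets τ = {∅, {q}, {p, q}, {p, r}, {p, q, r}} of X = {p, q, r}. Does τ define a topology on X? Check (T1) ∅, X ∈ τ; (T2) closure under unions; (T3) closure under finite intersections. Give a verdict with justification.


τ is NOT a topology on X.

Axiom (T1): ∅ ∈ τ? Yes; X ∈ τ? Yes.
Axiom (T2/T3): check pairwise unions and intersections of members of τ.
Counterexample for (T3): {p, q} ∩ {p, r} = {p} ∉ τ. Therefore τ is NOT a topology.


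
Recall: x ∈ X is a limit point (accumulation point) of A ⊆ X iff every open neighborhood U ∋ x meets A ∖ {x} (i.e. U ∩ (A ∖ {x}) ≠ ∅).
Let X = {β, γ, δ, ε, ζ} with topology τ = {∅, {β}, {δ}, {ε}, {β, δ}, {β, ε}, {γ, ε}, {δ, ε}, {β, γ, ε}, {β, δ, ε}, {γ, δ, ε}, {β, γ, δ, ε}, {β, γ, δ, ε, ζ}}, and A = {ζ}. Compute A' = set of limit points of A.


A' = ∅

For each x ∈ X, list the open sets U ∈ τ with x ∈ U, then check whether U ∩ (A ∖ {x}) ≠ ∅ for every such U.
  x = β: open {β} ∋ x has {β} ∩ (A ∖ {β}) = ∅, so x is NOT a limit point.
  x = γ: open {γ, ε} ∋ x has {γ, ε} ∩ (A ∖ {γ}) = ∅, so x is NOT a limit point.
  x = δ: open {δ} ∋ x has {δ} ∩ (A ∖ {δ}) = ∅, so x is NOT a limit point.
  x = ε: open {ε} ∋ x has {ε} ∩ (A ∖ {ε}) = ∅, so x is NOT a limit point.
  x = ζ: open {β, γ, δ, ε, ζ} ∋ x has {β, γ, δ, ε, ζ} ∩ (A ∖ {ζ}) = ∅, so x is NOT a limit point.
Collecting: A' = ∅.


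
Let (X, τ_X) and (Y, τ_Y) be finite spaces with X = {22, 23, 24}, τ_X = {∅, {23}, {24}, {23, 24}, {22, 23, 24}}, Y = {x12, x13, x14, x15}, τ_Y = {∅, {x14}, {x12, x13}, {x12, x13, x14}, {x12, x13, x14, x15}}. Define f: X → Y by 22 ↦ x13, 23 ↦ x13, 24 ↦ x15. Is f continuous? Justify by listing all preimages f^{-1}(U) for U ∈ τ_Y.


f is NOT continuous.

Compute f^{-1}(U) for each U ∈ τ_Y:
  U = ∅: f^{-1}(U) = ∅ ∈ τ_X ✓.
  U = {x14}: f^{-1}(U) = ∅ ∈ τ_X ✓.
  U = {x12, x13}: f^{-1}(U) = {22, 23} ∉ τ_X ✗.
  U = {x12, x13, x14}: f^{-1}(U) = {22, 23} ∉ τ_X ✗.
  U = {x12, x13, x14, x15}: f^{-1}(U) = {22, 23, 24} ∈ τ_X ✓.
Found U = {x12, x13} with f^{-1}(U) = {22, 23} not in τ_X. Therefore f is NOT continuous.


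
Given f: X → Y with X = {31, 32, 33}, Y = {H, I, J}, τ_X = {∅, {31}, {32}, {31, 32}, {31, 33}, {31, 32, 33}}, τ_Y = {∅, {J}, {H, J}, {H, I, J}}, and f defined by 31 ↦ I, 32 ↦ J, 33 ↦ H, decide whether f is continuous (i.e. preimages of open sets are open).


f is NOT continuous.

Compute f^{-1}(U) for each U ∈ τ_Y:
  U = ∅: f^{-1}(U) = ∅ ∈ τ_X ✓.
  U = {J}: f^{-1}(U) = {32} ∈ τ_X ✓.
  U = {H, J}: f^{-1}(U) = {32, 33} ∉ τ_X ✗.
  U = {H, I, J}: f^{-1}(U) = {31, 32, 33} ∈ τ_X ✓.
Found U = {H, J} with f^{-1}(U) = {32, 33} not in τ_X. Therefore f is NOT continuous.


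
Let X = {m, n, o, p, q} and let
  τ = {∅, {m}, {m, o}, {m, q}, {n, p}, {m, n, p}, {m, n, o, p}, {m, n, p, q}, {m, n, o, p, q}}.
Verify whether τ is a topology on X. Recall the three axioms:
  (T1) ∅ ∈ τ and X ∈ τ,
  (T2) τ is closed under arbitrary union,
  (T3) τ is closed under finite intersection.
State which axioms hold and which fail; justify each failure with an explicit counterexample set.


τ is NOT a topology on X.

Axiom (T1): ∅ ∈ τ? Yes; X ∈ τ? Yes.
Axiom (T2/T3): check pairwise unions and intersections of members of τ.
Counterexample for (T2): {m, o} ∪ {m, q} = {m, o, q} ∉ τ. Therefore τ is NOT a topology.


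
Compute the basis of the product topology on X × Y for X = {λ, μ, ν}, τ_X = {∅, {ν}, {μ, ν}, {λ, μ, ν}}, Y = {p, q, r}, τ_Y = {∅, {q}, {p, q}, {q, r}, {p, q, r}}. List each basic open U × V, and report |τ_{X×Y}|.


Basis B = {∅ × ∅, {ν} × {q}, {μ, ν} × {q}, {ν} × {p, q}, {ν} × {q, r}, {λ, μ, ν} × {q}, {ν} × {p, q, r}, {μ, ν} × {p, q}, {μ, ν} × {q, r}, {λ, μ, ν} × {p, q}, {λ, μ, ν} × {q, r}, {μ, ν} × {p, q, r}, {λ, μ, ν} × {p, q, r}}; |τ_{X×Y}| = 30.

Enumerate products U × V with U ∈ τ_X, V ∈ τ_Y (deduplicated):
  ∅ × ∅ = {} (∅)
  {ν} × {q} = {(ν,q)}
  {μ, ν} × {q} = {(μ,q), (ν,q)}
  {ν} × {p, q} = {(ν,p), (ν,q)}
  {ν} × {q, r} = {(ν,q), (ν,r)}
  {λ, μ, ν} × {q} = {(λ,q), (μ,q), (ν,q)}
  {ν} × {p, q, r} = {(ν,p), (ν,q), (ν,r)}
  {μ, ν} × {p, q} = {(μ,p), (μ,q), (ν,p), (ν,q)}
  {μ, ν} × {q, r} = {(μ,q), (μ,r), (ν,q), (ν,r)}
  {λ, μ, ν} × {p, q} = {(λ,p), (λ,q), (μ,p), (μ,q), (ν,p), (ν,q)}
  {λ, μ, ν} × {q, r} = {(λ,q), (λ,r), (μ,q), (μ,r), (ν,q), (ν,r)}
  {μ, ν} × {p, q, r} = {(μ,p), (μ,q), (μ,r), (ν,p), (ν,q), (ν,r)}
  {λ, μ, ν} × {p, q, r} = {(λ,p), (λ,q), (λ,r), (μ,p), (μ,q), (μ,r), (ν,p), (ν,q), (ν,r)}
These 13 distinct sets form the basis B.
Close under arbitrary unions to get τ_{X×Y}; counting gives |τ_{X×Y}| = 30.


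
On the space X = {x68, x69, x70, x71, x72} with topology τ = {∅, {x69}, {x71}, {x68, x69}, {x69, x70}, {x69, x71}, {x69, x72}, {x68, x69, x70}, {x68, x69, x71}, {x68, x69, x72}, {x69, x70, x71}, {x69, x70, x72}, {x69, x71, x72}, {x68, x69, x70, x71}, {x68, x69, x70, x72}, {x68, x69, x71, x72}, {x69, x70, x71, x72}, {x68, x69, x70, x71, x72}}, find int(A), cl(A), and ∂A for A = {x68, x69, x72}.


int(A) = {x68, x69, x72}, cl(A) = {x68, x69, x70, x72}, ∂A = {x70}.

Closed sets in (X, τ) are complements of opens:
  closed(X, τ) = {∅, {x68}, {x70}, {x71}, {x72}, {x68, x70}, {x68, x71}, {x68, x72}, {x70, x71}, {x70, x72}, {x71, x72}, {x68, x70, x71}, {x68, x70, x72}, {x68, x71, x72}, {x70, x71, x72}, {x68, x69, x70, x72}, {x68, x70, x71, x72}, {x68, x69, x70, x71, x72}}.
int(A) = ⋃ {U ∈ τ : U ⊆ A}. Opens contained in A: ∅, {x69}, {x68, x69}, {x69, x72}, {x68, x69, x72}.
Taking the union of these: int(A) = {x68, x69, x72}.
cl(A) = ⋂ {C closed : A ⊆ C}. Closed sets containing A: {x68, x69, x70, x72}, {x68, x69, x70, x71, x72}.
Intersecting these: cl(A) = {x68, x69, x70, x72}.
∂A = cl(A) ∖ int(A) = {x68, x69, x70, x72} ∖ {x68, x69, x72} = {x70}.


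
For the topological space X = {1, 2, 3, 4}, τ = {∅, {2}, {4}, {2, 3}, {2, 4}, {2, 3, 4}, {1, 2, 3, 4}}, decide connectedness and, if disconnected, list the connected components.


(X, τ) is connected.

Find clopen sets (U ∈ τ with X ∖ U ∈ τ):
  U = ∅, X ∖ U = {1, 2, 3, 4} — both open, so U is clopen.
  U = {1, 2, 3, 4}, X ∖ U = ∅ — both open, so U is clopen.
Only trivial clopens (∅ and X) exist, so (X, τ) is connected.
Compute connected components by grouping points that agree on all clopens:
  component: {1, 2, 3, 4}


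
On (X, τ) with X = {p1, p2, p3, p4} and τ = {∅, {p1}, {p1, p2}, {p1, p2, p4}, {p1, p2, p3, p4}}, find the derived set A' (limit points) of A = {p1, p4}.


A' = {p2, p3, p4}

For each x ∈ X, list the open sets U ∈ τ with x ∈ U, then check whether U ∩ (A ∖ {x}) ≠ ∅ for every such U.
  x = p1: open {p1} ∋ x has {p1} ∩ (A ∖ {p1}) = ∅, so x is NOT a limit point.
  x = p2: opens ∋ x are {p1, p2}, {p1, p2, p4}, {p1, p2, p3, p4}; each meets A ∖ {p2}, so x IS a limit point.
  x = p3: opens ∋ x are {p1, p2, p3, p4}; each meets A ∖ {p3}, so x IS a limit point.
  x = p4: opens ∋ x are {p1, p2, p4}, {p1, p2, p3, p4}; each meets A ∖ {p4}, so x IS a limit point.
Collecting: A' = {p2, p3, p4}.


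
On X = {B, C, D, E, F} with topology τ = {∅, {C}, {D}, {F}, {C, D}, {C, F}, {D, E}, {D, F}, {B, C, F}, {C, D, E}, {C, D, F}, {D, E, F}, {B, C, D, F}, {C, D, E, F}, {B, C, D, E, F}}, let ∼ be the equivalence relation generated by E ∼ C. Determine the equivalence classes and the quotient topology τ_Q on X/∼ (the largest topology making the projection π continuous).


X/∼ = {[B], [C=E], [D], [F]}; |τ_Q| = 7.

Equivalence classes: [B], [C=E], [D], [F].
Quotient map π: X → X/∼ sends B ↦ [B], C ↦ [C=E], D ↦ [D], E ↦ [C=E], F ↦ [F].
For each subset V ⊆ X/∼, compute π^{-1}(V) ⊆ X and check whether π^{-1}(V) ∈ τ. V is open in τ_Q iff π^{-1}(V) ∈ τ.
  V = {}: π^{-1}(V) = ∅ ∈ τ ✓.
  V = {[B]}: π^{-1}(V) = {B} ∉ τ ✗.
  V = {[C=E]}: π^{-1}(V) = {C, E} ∉ τ ✗.
  V = {[B], [C=E]}: π^{-1}(V) = {B, C, E} ∉ τ ✗.
  V = {[D]}: π^{-1}(V) = {D} ∈ τ ✓.
  V = {[B], [D]}: π^{-1}(V) = {B, D} ∉ τ ✗.
  V = {[C=E], [D]}: π^{-1}(V) = {C, D, E} ∈ τ ✓.
  V = {[B], [C=E], [D]}: π^{-1}(V) = {B, C, D, E} ∉ τ ✗.
  V = {[F]}: π^{-1}(V) = {F} ∈ τ ✓.
  V = {[B], [F]}: π^{-1}(V) = {B, F} ∉ τ ✗.
  V = {[C=E], [F]}: π^{-1}(V) = {C, E, F} ∉ τ ✗.
  V = {[B], [C=E], [F]}: π^{-1}(V) = {B, C, E, F} ∉ τ ✗.
  V = {[D], [F]}: π^{-1}(V) = {D, F} ∈ τ ✓.
  V = {[B], [D], [F]}: π^{-1}(V) = {B, D, F} ∉ τ ✗.
  V = {[C=E], [D], [F]}: π^{-1}(V) = {C, D, E, F} ∈ τ ✓.
  V = {[B], [C=E], [D], [F]}: π^{-1}(V) = {B, C, D, E, F} ∈ τ ✓.
Open sets in the quotient: τ_Q = {{}, {[D]}, {[C=E], [D]}, {[F]}, {[D], [F]}, {[C=E], [D], [F]}, {[B], [C=E], [D], [F]}} (7 elements).


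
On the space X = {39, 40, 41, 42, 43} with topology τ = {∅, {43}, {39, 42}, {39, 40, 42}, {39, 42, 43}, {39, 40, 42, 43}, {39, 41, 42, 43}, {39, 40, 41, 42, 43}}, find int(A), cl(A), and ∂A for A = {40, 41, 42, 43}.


int(A) = {43}, cl(A) = {39, 40, 41, 42, 43}, ∂A = {39, 40, 41, 42}.

Closed sets in (X, τ) are complements of opens:
  closed(X, τ) = {∅, {40}, {41}, {40, 41}, {41, 43}, {40, 41, 43}, {39, 40, 41, 42}, {39, 40, 41, 42, 43}}.
int(A) = ⋃ {U ∈ τ : U ⊆ A}. Opens contained in A: ∅, {43}.
Taking the union of these: int(A) = {43}.
cl(A) = ⋂ {C closed : A ⊆ C}. Closed sets containing A: {39, 40, 41, 42, 43}.
Intersecting these: cl(A) = {39, 40, 41, 42, 43}.
∂A = cl(A) ∖ int(A) = {39, 40, 41, 42, 43} ∖ {43} = {39, 40, 41, 42}.


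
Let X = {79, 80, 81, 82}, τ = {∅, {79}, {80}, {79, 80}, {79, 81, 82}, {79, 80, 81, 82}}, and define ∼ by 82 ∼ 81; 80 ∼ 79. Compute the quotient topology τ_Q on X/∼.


X/∼ = {[79=80], [81=82]}; |τ_Q| = 3.

Equivalence classes: [79=80], [81=82].
Quotient map π: X → X/∼ sends 79 ↦ [79=80], 80 ↦ [79=80], 81 ↦ [81=82], 82 ↦ [81=82].
For each subset V ⊆ X/∼, compute π^{-1}(V) ⊆ X and check whether π^{-1}(V) ∈ τ. V is open in τ_Q iff π^{-1}(V) ∈ τ.
  V = {}: π^{-1}(V) = ∅ ∈ τ ✓.
  V = {[79=80]}: π^{-1}(V) = {79, 80} ∈ τ ✓.
  V = {[81=82]}: π^{-1}(V) = {81, 82} ∉ τ ✗.
  V = {[79=80], [81=82]}: π^{-1}(V) = {79, 80, 81, 82} ∈ τ ✓.
Open sets in the quotient: τ_Q = {{}, {[79=80]}, {[79=80], [81=82]}} (3 elements).


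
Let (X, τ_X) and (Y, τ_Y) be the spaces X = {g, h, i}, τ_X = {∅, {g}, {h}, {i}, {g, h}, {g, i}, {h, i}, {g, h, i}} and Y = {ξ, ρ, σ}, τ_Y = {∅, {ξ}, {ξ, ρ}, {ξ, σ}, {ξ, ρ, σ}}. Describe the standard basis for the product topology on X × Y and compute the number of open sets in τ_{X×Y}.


Basis B = {∅ × ∅, {g} × {ξ}, {h} × {ξ}, {i} × {ξ}, {g} × {ξ, ρ}, {g} × {ξ, σ}, {g, h} × {ξ}, {g, i} × {ξ}, {h} × {ξ, ρ}, {h} × {ξ, σ}, {h, i} × {ξ}, {i} × {ξ, ρ}, {i} × {ξ, σ}, {g} × {ξ, ρ, σ}, {g, h, i} × {ξ}, {h} × {ξ, ρ, σ}, {i} × {ξ, ρ, σ}, {g, h} × {ξ, ρ}, {g, i} × {ξ, ρ}, {g, h} × {ξ, σ}, {g, i} × {ξ, σ}, {h, i} × {ξ, ρ}, {h, i} × {ξ, σ}, {g, h} × {ξ, ρ, σ}, {g, i} × {ξ, ρ, σ}, {g, h, i} × {ξ, ρ}, {g, h, i} × {ξ, σ}, {h, i} × {ξ, ρ, σ}, {g, h, i} × {ξ, ρ, σ}}; |τ_{X×Y}| = 125.

Enumerate products U × V with U ∈ τ_X, V ∈ τ_Y (deduplicated):
  ∅ × ∅ = {} (∅)
  {g} × {ξ} = {(g,ξ)}
  {h} × {ξ} = {(h,ξ)}
  {i} × {ξ} = {(i,ξ)}
  {g} × {ξ, ρ} = {(g,ξ), (g,ρ)}
  {g} × {ξ, σ} = {(g,ξ), (g,σ)}
  {g, h} × {ξ} = {(g,ξ), (h,ξ)}
  {g, i} × {ξ} = {(g,ξ), (i,ξ)}
  {h} × {ξ, ρ} = {(h,ξ), (h,ρ)}
  {h} × {ξ, σ} = {(h,ξ), (h,σ)}
  {h, i} × {ξ} = {(h,ξ), (i,ξ)}
  {i} × {ξ, ρ} = {(i,ξ), (i,ρ)}
  {i} × {ξ, σ} = {(i,ξ), (i,σ)}
  {g} × {ξ, ρ, σ} = {(g,ξ), (g,ρ), (g,σ)}
  {g, h, i} × {ξ} = {(g,ξ), (h,ξ), (i,ξ)}
  {h} × {ξ, ρ, σ} = {(h,ξ), (h,ρ), (h,σ)}
  {i} × {ξ, ρ, σ} = {(i,ξ), (i,ρ), (i,σ)}
  {g, h} × {ξ, ρ} = {(g,ξ), (g,ρ), (h,ξ), (h,ρ)}
  {g, i} × {ξ, ρ} = {(g,ξ), (g,ρ), (i,ξ), (i,ρ)}
  {g, h} × {ξ, σ} = {(g,ξ), (g,σ), (h,ξ), (h,σ)}
  {g, i} × {ξ, σ} = {(g,ξ), (g,σ), (i,ξ), (i,σ)}
  {h, i} × {ξ, ρ} = {(h,ξ), (h,ρ), (i,ξ), (i,ρ)}
  {h, i} × {ξ, σ} = {(h,ξ), (h,σ), (i,ξ), (i,σ)}
  {g, h} × {ξ, ρ, σ} = {(g,ξ), (g,ρ), (g,σ), (h,ξ), (h,ρ), (h,σ)}
  {g, i} × {ξ, ρ, σ} = {(g,ξ), (g,ρ), (g,σ), (i,ξ), (i,ρ), (i,σ)}
  {g, h, i} × {ξ, ρ} = {(g,ξ), (g,ρ), (h,ξ), (h,ρ), (i,ξ), (i,ρ)}
  {g, h, i} × {ξ, σ} = {(g,ξ), (g,σ), (h,ξ), (h,σ), (i,ξ), (i,σ)}
  {h, i} × {ξ, ρ, σ} = {(h,ξ), (h,ρ), (h,σ), (i,ξ), (i,ρ), (i,σ)}
  {g, h, i} × {ξ, ρ, σ} = {(g,ξ), (g,ρ), (g,σ), (h,ξ), (h,ρ), (h,σ), (i,ξ), (i,ρ), (i,σ)}
These 29 distinct sets form the basis B.
Close under arbitrary unions to get τ_{X×Y}; counting gives |τ_{X×Y}| = 125.


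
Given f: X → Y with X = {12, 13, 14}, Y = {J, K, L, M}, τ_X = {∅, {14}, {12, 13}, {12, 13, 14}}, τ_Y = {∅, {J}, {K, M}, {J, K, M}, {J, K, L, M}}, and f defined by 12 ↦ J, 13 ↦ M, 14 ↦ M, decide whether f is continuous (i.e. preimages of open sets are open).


f is NOT continuous.

Compute f^{-1}(U) for each U ∈ τ_Y:
  U = ∅: f^{-1}(U) = ∅ ∈ τ_X ✓.
  U = {J}: f^{-1}(U) = {12} ∉ τ_X ✗.
  U = {K, M}: f^{-1}(U) = {13, 14} ∉ τ_X ✗.
  U = {J, K, M}: f^{-1}(U) = {12, 13, 14} ∈ τ_X ✓.
  U = {J, K, L, M}: f^{-1}(U) = {12, 13, 14} ∈ τ_X ✓.
Found U = {J} with f^{-1}(U) = {12} not in τ_X. Therefore f is NOT continuous.


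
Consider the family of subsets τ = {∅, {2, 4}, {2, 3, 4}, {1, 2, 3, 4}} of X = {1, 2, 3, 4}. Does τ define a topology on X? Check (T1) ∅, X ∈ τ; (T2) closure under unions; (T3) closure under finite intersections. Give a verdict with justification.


τ IS a topology on X.

Axiom (T1): ∅ ∈ τ? Yes; X ∈ τ? Yes.
Axiom (T2/T3): check pairwise unions and intersections of members of τ.
All pairwise intersections and unions checked — each lies in τ. Therefore τ satisfies (T1), (T2), (T3): it IS a topology on X.


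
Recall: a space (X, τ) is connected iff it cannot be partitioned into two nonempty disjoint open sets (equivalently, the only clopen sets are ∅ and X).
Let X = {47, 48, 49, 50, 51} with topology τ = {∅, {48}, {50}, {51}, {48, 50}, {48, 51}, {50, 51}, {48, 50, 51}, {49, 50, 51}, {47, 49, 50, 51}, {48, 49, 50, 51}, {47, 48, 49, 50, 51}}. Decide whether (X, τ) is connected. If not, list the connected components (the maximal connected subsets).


(X, τ) is disconnected; components = [{48}, {47, 49, 50, 51}].

Find clopen sets (U ∈ τ with X ∖ U ∈ τ):
  U = ∅, X ∖ U = {47, 48, 49, 50, 51} — both open, so U is clopen.
  U = {48}, X ∖ U = {47, 49, 50, 51} — both open, so U is clopen.
  U = {47, 49, 50, 51}, X ∖ U = {48} — both open, so U is clopen.
  U = {47, 48, 49, 50, 51}, X ∖ U = ∅ — both open, so U is clopen.
Nontrivial clopen(s) exist: e.g. {48}. So (X, τ) is disconnected.
Compute connected components by grouping points that agree on all clopens:
  component: {48}
  component: {47, 49, 50, 51}
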